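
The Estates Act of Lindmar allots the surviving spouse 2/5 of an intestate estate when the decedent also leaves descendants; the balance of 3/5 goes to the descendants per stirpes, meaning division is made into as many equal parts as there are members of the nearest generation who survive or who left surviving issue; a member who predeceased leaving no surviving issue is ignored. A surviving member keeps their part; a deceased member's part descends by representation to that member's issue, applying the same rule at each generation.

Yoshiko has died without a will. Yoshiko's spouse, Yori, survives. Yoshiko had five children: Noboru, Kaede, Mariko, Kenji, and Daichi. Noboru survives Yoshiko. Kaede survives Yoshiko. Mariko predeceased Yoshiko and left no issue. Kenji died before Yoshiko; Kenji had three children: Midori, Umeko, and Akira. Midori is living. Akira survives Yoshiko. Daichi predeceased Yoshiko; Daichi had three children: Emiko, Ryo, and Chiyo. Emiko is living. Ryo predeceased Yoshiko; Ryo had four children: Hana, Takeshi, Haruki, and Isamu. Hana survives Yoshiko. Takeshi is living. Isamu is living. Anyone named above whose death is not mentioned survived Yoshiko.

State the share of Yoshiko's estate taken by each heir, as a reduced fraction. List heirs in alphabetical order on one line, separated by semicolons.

Yori, as surviving spouse, takes 2/5.
The remaining 3/5 passes to Yoshiko's descendants per stirpes.
Mariko left no surviving issue, so that branch lapses and is disregarded.
The 3/5 is divided into 4 equal shares of 3/20 among Noboru, Kaede, Kenji, Daichi.
Noboru is living and takes 3/20.
Kaede is living and takes 3/20.
Kenji predeceased; the 3/20 allotted to Kenji's branch passes to Kenji's issue by representation.
The 3/20 is divided into 3 equal shares of 1/20 among Midori, Umeko, Akira.
Midori is living and takes 1/20.
Umeko is living and takes 1/20.
Akira is living and takes 1/20.
Daichi predeceased; the 3/20 allotted to Daichi's branch passes to Daichi's issue by representation.
The 3/20 is divided into 3 equal shares of 1/20 among Emiko, Ryo, Chiyo.
Emiko is living and takes 1/20.
Ryo predeceased; the 1/20 allotted to Ryo's branch passes to Ryo's issue by representation.
The 1/20 is divided into 4 equal shares of 1/80 among Hana, Takeshi, Haruki, Isamu.
Hana is living and takes 1/80.
Takeshi is living and takes 1/80.
Haruki is living and takes 1/80.
Isamu is living and takes 1/80.
Chiyo is living and takes 1/20.

Akira 1/20; Chiyo 1/20; Emiko 1/20; Hana 1/80; Haruki 1/80; Isamu 1/80; Kaede 3/20; Midori 1/20; Noboru 3/20; Takeshi 1/80; Umeko 1/20; Yori 2/5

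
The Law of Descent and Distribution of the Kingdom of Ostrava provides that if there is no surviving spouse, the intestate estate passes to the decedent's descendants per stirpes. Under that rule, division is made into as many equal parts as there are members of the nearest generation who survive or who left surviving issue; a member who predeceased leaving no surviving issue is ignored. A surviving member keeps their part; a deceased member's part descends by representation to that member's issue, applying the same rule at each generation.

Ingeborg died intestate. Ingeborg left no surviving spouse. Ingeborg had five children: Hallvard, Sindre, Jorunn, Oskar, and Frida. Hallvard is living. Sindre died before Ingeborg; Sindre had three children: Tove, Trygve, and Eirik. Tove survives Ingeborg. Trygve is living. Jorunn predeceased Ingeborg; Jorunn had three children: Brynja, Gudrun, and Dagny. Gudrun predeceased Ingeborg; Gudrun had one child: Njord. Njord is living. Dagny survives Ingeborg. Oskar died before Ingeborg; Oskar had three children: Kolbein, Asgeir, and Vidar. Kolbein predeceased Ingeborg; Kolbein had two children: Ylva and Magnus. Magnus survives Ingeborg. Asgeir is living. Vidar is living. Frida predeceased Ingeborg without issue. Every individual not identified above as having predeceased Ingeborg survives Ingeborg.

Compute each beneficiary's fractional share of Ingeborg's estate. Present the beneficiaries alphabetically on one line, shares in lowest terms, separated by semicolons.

There is no surviving spouse, so the entire estate passes to Ingeborg's descendants per stirpes.
Frida left no surviving issue, so that branch lapses and is disregarded.
The estate is divided into 4 equal shares of 1/4 among Hallvard, Sindre, Jorunn, Oskar.
Hallvard is living and takes 1/4.
Sindre predeceased; the 1/4 allotted to Sindre's branch passes to Sindre's issue by representation.
The 1/4 is divided into 3 equal shares of 1/12 among Tove, Trygve, Eirik.
Tove is living and takes 1/12.
Trygve is living and takes 1/12.
Eirik is living and takes 1/12.
Jorunn predeceased; the 1/4 allotted to Jorunn's branch passes to Jorunn's issue by representation.
The 1/4 is divided into 3 equal shares of 1/12 among Brynja, Gudrun, Dagny.
Brynja is living and takes 1/12.
Gudrun predeceased; the 1/12 allotted to Gudrun's branch passes to Gudrun's issue by representation.
Njord is the sole taker at this level and receives the full 1/12.
Dagny is living and takes 1/12.
Oskar predeceased; the 1/4 allotted to Oskar's branch passes to Oskar's issue by representation.
The 1/4 is divided into 3 equal shares of 1/12 among Kolbein, Asgeir, Vidar.
Kolbein predeceased; the 1/12 allotted to Kolbein's branch passes to Kolbein's issue by representation.
The 1/12 is divided into 2 equal shares of 1/24 among Ylva, Magnus.
Ylva is living and takes 1/24.
Magnus is living and takes 1/24.
Asgeir is living and takes 1/12.
Vidar is living and takes 1/12.

Asgeir 1/12; Brynja 1/12; Dagny 1/12; Eirik 1/12; Hallvard 1/4; Magnus 1/24; Njord 1/12; Tove 1/12; Trygve 1/12; Vidar 1/12; Ylva 1/24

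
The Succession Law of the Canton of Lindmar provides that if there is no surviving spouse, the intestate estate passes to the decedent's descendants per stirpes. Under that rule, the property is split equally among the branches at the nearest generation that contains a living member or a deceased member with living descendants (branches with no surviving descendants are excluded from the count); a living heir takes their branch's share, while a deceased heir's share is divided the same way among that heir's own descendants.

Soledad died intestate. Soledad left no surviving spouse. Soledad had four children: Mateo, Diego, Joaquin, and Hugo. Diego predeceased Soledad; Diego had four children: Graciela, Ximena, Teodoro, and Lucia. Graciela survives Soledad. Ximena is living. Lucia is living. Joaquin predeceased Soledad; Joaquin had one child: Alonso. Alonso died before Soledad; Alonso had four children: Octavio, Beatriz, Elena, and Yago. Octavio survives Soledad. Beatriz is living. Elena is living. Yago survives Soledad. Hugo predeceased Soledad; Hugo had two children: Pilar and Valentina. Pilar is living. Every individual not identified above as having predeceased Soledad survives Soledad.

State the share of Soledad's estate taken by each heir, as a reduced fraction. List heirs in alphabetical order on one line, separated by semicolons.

There is no surviving spouse, so the entire estate passes to Soledad's descendants per stirpes.
The estate is divided into 4 equal shares of 1/4 among Mateo, Diego, Joaquin, Hugo.
Mateo is living and takes 1/4.
Diego predeceased; the 1/4 allotted to Diego's branch passes to Diego's issue by representation.
The 1/4 is divided into 4 equal shares of 1/16 among Graciela, Ximena, Teodoro, Lucia.
Graciela is living and takes 1/16.
Ximena is living and takes 1/16.
Teodoro is living and takes 1/16.
Lucia is living and takes 1/16.
Joaquin predeceased; the 1/4 allotted to Joaquin's branch passes to Joaquin's issue by representation.
Alonso's line is the sole branch at this level, so the full 1/4 passes to Alonso's issue by representation.
The 1/4 is divided into 4 equal shares of 1/16 among Octavio, Beatriz, Elena, Yago.
Octavio is living and takes 1/16.
Beatriz is living and takes 1/16.
Elena is living and takes 1/16.
Yago is living and takes 1/16.
Hugo predeceased; the 1/4 allotted to Hugo's branch passes to Hugo's issue by representation.
The 1/4 is divided into 2 equal shares of 1/8 among Pilar, Valentina.
Pilar is living and takes 1/8.
Valentina is living and takes 1/8.

Beatriz 1/16; Elena 1/16; Graciela 1/16; Lucia 1/16; Mateo 1/4; Octavio 1/16; Pilar 1/8; Teodoro 1/16; Valentina 1/8; Ximena 1/16; Yago 1/16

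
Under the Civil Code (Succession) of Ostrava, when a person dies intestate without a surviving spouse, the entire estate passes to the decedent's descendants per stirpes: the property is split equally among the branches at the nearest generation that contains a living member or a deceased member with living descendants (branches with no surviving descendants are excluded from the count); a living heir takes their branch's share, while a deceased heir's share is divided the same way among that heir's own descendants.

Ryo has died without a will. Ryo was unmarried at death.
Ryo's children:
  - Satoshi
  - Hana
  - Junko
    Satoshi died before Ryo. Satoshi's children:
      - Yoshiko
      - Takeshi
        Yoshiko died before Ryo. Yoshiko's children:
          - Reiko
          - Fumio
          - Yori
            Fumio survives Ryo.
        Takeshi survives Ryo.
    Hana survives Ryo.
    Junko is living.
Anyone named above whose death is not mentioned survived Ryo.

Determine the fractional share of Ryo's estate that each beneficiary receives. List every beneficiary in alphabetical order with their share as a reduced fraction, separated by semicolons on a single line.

Fumio 1/18; Hana 1/3; Junko 1/3; Reiko 1/18; Takeshi 1/6; Yori 1/18

There is no surviving spouse, so the entire estate passes to Ryo's descendants per stirpes.
The estate is divided into 3 equal shares of 1/3 among Satoshi, Hana, Junko.
Satoshi predeceased; the 1/3 allotted to Satoshi's branch passes to Satoshi's issue by representation.
The 1/3 is divided into 2 equal shares of 1/6 among Yoshiko, Takeshi.
Yoshiko predeceased; the 1/6 allotted to Yoshiko's branch passes to Yoshiko's issue by representation.
The 1/6 is divided into 3 equal shares of 1/18 among Reiko, Fumio, Yori.
Reiko is living and takes 1/18.
Fumio is living and takes 1/18.
Yori is living and takes 1/18.
Takeshi is living and takes 1/6.
Hana is living and takes 1/3.
Junko is living and takes 1/3.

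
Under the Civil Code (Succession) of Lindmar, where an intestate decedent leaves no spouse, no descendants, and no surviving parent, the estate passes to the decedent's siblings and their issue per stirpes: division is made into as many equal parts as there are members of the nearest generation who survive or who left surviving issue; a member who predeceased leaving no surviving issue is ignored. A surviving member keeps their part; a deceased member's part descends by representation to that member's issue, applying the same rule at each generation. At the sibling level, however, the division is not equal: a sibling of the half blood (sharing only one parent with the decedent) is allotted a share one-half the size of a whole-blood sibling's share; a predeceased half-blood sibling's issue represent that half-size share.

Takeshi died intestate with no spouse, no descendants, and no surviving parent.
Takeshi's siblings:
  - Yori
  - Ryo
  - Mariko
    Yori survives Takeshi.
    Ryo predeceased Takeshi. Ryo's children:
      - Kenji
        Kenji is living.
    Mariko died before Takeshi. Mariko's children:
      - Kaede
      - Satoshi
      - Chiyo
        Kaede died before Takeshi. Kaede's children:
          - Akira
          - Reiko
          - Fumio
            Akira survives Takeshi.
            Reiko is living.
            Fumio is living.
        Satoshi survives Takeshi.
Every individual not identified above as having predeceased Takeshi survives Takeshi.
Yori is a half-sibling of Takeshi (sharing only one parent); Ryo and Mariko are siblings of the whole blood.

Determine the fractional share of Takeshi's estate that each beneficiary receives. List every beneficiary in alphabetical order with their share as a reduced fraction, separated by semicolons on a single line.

Akira 2/45; Chiyo 2/15; Fumio 2/45; Kenji 2/5; Reiko 2/45; Satoshi 2/15; Yori 1/5

No spouse, descendants, or parent survives, so the estate passes to Takeshi's siblings per stirpes.
Half-blood siblings count for one-half the weight of whole-blood siblings at the initial division.
Dividing 1 in proportion to weights (total weight 5/2): Yori (weight 1/2) → 1/5; Ryo (weight 1) → 2/5; Mariko (weight 1) → 2/5.
Yori is living and takes 1/5.
Ryo predeceased; the 2/5 allotted to Ryo's branch passes to Ryo's issue by representation.
Kenji is the sole taker at this level and receives the full 2/5.
Mariko predeceased; the 2/5 allotted to Mariko's branch passes to Mariko's issue by representation.
The 2/5 is divided into 3 equal shares of 2/15 among Kaede, Satoshi, Chiyo.
Kaede predeceased; the 2/15 allotted to Kaede's branch passes to Kaede's issue by representation.
The 2/15 is divided into 3 equal shares of 2/45 among Akira, Reiko, Fumio.
Akira is living and takes 2/45.
Reiko is living and takes 2/45.
Fumio is living and takes 2/45.
Satoshi is living and takes 2/15.
Chiyo is living and takes 2/15.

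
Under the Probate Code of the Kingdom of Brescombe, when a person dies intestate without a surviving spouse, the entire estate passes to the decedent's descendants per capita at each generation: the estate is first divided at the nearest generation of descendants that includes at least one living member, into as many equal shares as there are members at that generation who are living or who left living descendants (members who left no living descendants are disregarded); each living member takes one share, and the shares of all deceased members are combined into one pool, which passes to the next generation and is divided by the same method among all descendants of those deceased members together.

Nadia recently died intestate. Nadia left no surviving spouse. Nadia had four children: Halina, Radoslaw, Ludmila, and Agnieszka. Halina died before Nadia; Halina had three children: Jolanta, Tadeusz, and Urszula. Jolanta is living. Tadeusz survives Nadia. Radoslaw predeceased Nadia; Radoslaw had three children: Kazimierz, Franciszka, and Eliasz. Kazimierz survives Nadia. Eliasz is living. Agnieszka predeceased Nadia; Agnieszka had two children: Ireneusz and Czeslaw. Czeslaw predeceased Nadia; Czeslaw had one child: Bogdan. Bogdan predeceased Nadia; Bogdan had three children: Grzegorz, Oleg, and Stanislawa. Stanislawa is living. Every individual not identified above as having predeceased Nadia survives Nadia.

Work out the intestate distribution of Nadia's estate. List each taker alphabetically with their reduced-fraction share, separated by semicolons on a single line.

There is no surviving spouse, so the entire estate passes to Nadia's descendants per capita at each generation.
At generation 1 (Halina, Radoslaw, Ludmila, Agnieszka) there are 4 shares of (1)/4 = 1/4 each.
Living: Ludmila — each takes 1/4.
Deceased: Halina, Radoslaw, and Agnieszka. Their combined 3/4 is pooled and carried to generation 2.
At generation 2 (Jolanta, Tadeusz, Urszula, Kazimierz, Franciszka, Eliasz, Ireneusz, Czeslaw) there are 8 shares of (3/4)/8 = 3/32 each.
Living: Jolanta, Tadeusz, Urszula, Kazimierz, Franciszka, Eliasz, and Ireneusz — each takes 3/32.
Deceased: Czeslaw. That 3/32 share is carried to generation 3.
At generation 3 (Bogdan) there are 1 shares of (3/32)/1 = 3/32 each.
Deceased: Bogdan. That 3/32 share is carried to generation 4.
At generation 4 (Grzegorz, Oleg, Stanislawa) there are 3 shares of (3/32)/3 = 1/32 each.
Living: Grzegorz, Oleg, and Stanislawa — each takes 1/32.

Eliasz 3/32; Franciszka 3/32; Grzegorz 1/32; Ireneusz 3/32; Jolanta 3/32; Kazimierz 3/32; Ludmila 1/4; Oleg 1/32; Stanislawa 1/32; Tadeusz 3/32; Urszula 3/32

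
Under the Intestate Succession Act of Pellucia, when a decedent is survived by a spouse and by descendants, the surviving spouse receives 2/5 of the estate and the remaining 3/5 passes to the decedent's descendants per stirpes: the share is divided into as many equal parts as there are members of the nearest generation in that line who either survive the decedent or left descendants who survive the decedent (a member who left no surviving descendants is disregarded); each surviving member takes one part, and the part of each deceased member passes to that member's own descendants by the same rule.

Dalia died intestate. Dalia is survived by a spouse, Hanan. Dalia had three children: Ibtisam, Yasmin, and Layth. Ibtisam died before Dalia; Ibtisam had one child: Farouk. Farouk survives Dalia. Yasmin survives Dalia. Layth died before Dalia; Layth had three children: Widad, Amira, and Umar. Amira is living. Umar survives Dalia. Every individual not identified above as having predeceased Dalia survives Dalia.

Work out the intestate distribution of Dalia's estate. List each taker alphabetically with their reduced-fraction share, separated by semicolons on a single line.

Hanan, as surviving spouse, takes 2/5.
The remaining 3/5 passes to Dalia's descendants per stirpes.
The 3/5 is divided into 3 equal shares of 1/5 among Ibtisam, Yasmin, Layth.
Ibtisam predeceased; the 1/5 allotted to Ibtisam's branch passes to Ibtisam's issue by representation.
Farouk is the sole taker at this level and receives the full 1/5.
Yasmin is living and takes 1/5.
Layth predeceased; the 1/5 allotted to Layth's branch passes to Layth's issue by representation.
The 1/5 is divided into 3 equal shares of 1/15 among Widad, Amira, Umar.
Widad is living and takes 1/15.
Amira is living and takes 1/15.
Umar is living and takes 1/15.

Amira 1/15; Farouk 1/5; Hanan 2/5; Umar 1/15; Widad 1/15; Yasmin 1/5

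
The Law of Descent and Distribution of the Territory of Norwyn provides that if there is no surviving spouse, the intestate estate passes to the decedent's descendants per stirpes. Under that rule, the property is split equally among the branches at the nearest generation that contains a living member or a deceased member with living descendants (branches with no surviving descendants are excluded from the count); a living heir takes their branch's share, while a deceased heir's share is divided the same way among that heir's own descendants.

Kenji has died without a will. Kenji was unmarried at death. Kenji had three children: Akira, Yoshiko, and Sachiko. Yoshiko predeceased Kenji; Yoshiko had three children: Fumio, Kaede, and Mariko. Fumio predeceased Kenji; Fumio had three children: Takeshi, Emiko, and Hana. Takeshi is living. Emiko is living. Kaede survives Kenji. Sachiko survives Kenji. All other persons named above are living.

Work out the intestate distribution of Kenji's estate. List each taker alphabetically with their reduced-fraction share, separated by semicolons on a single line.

There is no surviving spouse, so the entire estate passes to Kenji's descendants per stirpes.
The estate is divided into 3 equal shares of 1/3 among Akira, Yoshiko, Sachiko.
Akira is living and takes 1/3.
Yoshiko predeceased; the 1/3 allotted to Yoshiko's branch passes to Yoshiko's issue by representation.
The 1/3 is divided into 3 equal shares of 1/9 among Fumio, Kaede, Mariko.
Fumio predeceased; the 1/9 allotted to Fumio's branch passes to Fumio's issue by representation.
The 1/9 is divided into 3 equal shares of 1/27 among Takeshi, Emiko, Hana.
Takeshi is living and takes 1/27.
Emiko is living and takes 1/27.
Hana is living and takes 1/27.
Kaede is living and takes 1/9.
Mariko is living and takes 1/9.
Sachiko is living and takes 1/3.

Akira 1/3; Emiko 1/27; Hana 1/27; Kaede 1/9; Mariko 1/9; Sachiko 1/3; Takeshi 1/27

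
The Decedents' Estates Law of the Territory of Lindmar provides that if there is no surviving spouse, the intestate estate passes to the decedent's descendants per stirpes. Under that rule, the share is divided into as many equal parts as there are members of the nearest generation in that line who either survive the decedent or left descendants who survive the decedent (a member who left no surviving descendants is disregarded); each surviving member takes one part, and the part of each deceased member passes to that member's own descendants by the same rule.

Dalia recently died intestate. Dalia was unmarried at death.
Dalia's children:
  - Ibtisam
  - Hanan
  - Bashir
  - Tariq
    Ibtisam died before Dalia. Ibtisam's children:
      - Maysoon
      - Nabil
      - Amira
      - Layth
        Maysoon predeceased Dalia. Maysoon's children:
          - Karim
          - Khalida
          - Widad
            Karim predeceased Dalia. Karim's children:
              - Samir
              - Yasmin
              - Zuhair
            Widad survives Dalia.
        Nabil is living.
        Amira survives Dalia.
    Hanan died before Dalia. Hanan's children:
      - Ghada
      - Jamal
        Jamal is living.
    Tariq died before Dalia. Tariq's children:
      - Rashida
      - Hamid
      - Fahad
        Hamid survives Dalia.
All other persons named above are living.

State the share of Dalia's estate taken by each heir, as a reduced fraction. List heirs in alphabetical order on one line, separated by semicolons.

There is no surviving spouse, so the entire estate passes to Dalia's descendants per stirpes.
The estate is divided into 4 equal shares of 1/4 among Ibtisam, Hanan, Bashir, Tariq.
Ibtisam predeceased; the 1/4 allotted to Ibtisam's branch passes to Ibtisam's issue by representation.
The 1/4 is divided into 4 equal shares of 1/16 among Maysoon, Nabil, Amira, Layth.
Maysoon predeceased; the 1/16 allotted to Maysoon's branch passes to Maysoon's issue by representation.
The 1/16 is divided into 3 equal shares of 1/48 among Karim, Khalida, Widad.
Karim predeceased; the 1/48 allotted to Karim's branch passes to Karim's issue by representation.
The 1/48 is divided into 3 equal shares of 1/144 among Samir, Yasmin, Zuhair.
Samir is living and takes 1/144.
Yasmin is living and takes 1/144.
Zuhair is living and takes 1/144.
Khalida is living and takes 1/48.
Widad is living and takes 1/48.
Nabil is living and takes 1/16.
Amira is living and takes 1/16.
Layth is living and takes 1/16.
Hanan predeceased; the 1/4 allotted to Hanan's branch passes to Hanan's issue by representation.
The 1/4 is divided into 2 equal shares of 1/8 among Ghada, Jamal.
Ghada is living and takes 1/8.
Jamal is living and takes 1/8.
Bashir is living and takes 1/4.
Tariq predeceased; the 1/4 allotted to Tariq's branch passes to Tariq's issue by representation.
The 1/4 is divided into 3 equal shares of 1/12 among Rashida, Hamid, Fahad.
Rashida is living and takes 1/12.
Hamid is living and takes 1/12.
Fahad is living and takes 1/12.

Amira 1/16; Bashir 1/4; Fahad 1/12; Ghada 1/8; Hamid 1/12; Jamal 1/8; Khalida 1/48; Layth 1/16; Nabil 1/16; Rashida 1/12; Samir 1/144; Widad 1/48; Yasmin 1/144; Zuhair 1/144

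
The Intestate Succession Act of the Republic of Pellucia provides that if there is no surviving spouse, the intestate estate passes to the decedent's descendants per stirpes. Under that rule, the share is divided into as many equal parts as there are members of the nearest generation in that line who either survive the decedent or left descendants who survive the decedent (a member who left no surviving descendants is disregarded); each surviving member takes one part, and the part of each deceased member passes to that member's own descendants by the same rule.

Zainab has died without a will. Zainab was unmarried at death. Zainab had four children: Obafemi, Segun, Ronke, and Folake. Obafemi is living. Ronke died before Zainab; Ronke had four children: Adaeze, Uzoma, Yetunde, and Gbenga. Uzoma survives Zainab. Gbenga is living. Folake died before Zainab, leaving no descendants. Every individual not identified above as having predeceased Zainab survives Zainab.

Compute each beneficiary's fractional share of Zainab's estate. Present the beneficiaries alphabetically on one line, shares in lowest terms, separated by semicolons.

Adaeze 1/12; Gbenga 1/12; Obafemi 1/3; Segun 1/3; Uzoma 1/12; Yetunde 1/12

There is no surviving spouse, so the entire estate passes to Zainab's descendants per stirpes.
Folake left no surviving issue, so that branch lapses and is disregarded.
The estate is divided into 3 equal shares of 1/3 among Obafemi, Segun, Ronke.
Obafemi is living and takes 1/3.
Segun is living and takes 1/3.
Ronke predeceased; the 1/3 allotted to Ronke's branch passes to Ronke's issue by representation.
The 1/3 is divided into 4 equal shares of 1/12 among Adaeze, Uzoma, Yetunde, Gbenga.
Adaeze is living and takes 1/12.
Uzoma is living and takes 1/12.
Yetunde is living and takes 1/12.
Gbenga is living and takes 1/12.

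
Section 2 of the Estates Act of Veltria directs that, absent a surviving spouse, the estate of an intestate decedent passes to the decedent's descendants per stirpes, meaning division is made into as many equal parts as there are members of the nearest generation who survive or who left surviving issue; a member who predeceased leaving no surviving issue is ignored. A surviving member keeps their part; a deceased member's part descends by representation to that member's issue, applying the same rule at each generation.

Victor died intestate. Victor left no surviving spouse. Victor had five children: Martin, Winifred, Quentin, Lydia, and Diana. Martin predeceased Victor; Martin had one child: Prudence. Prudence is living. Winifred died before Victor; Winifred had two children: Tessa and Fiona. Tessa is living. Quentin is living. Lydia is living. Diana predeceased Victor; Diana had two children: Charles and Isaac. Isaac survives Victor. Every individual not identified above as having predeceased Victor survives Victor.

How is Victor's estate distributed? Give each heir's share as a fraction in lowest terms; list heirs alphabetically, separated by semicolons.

There is no surviving spouse, so the entire estate passes to Victor's descendants per stirpes.
The estate is divided into 5 equal shares of 1/5 among Martin, Winifred, Quentin, Lydia, Diana.
Martin predeceased; the 1/5 allotted to Martin's branch passes to Martin's issue by representation.
Prudence is the sole taker at this level and receives the full 1/5.
Winifred predeceased; the 1/5 allotted to Winifred's branch passes to Winifred's issue by representation.
The 1/5 is divided into 2 equal shares of 1/10 among Tessa, Fiona.
Tessa is living and takes 1/10.
Fiona is living and takes 1/10.
Quentin is living and takes 1/5.
Lydia is living and takes 1/5.
Diana predeceased; the 1/5 allotted to Diana's branch passes to Diana's issue by representation.
The 1/5 is divided into 2 equal shares of 1/10 among Charles, Isaac.
Charles is living and takes 1/10.
Isaac is living and takes 1/10.

Charles 1/10; Fiona 1/10; Isaac 1/10; Lydia 1/5; Prudence 1/5; Quentin 1/5; Tessa 1/10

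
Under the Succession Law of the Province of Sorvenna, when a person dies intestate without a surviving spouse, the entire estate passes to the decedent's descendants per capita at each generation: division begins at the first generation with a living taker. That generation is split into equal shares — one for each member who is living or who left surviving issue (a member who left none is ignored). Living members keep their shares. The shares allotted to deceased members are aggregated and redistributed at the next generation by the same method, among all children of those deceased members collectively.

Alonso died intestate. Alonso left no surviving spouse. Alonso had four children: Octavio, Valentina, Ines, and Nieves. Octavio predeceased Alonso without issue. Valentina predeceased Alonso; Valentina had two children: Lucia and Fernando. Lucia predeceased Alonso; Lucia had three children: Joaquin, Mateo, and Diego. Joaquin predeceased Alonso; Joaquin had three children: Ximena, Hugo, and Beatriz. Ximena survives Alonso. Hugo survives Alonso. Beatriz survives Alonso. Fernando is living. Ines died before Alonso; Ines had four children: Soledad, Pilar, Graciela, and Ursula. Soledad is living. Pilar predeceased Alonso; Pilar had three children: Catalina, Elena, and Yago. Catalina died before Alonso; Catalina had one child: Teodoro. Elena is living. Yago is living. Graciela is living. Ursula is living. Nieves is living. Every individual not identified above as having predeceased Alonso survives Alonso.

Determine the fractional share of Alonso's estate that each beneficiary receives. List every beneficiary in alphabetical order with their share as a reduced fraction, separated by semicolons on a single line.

There is no surviving spouse, so the entire estate passes to Alonso's descendants per capita at each generation.
At generation 1 (Valentina, Ines, Nieves) there are 3 shares of (1)/3 = 1/3 each.
Living: Nieves — each takes 1/3.
Deceased: Valentina and Ines. Their combined 2/3 is pooled and carried to generation 2.
At generation 2 (Lucia, Fernando, Soledad, Pilar, Graciela, Ursula) there are 6 shares of (2/3)/6 = 1/9 each.
Living: Fernando, Soledad, Graciela, and Ursula — each takes 1/9.
Deceased: Lucia and Pilar. Their combined 2/9 is pooled and carried to generation 3.
At generation 3 (Joaquin, Mateo, Diego, Catalina, Elena, Yago) there are 6 shares of (2/9)/6 = 1/27 each.
Living: Mateo, Diego, Elena, and Yago — each takes 1/27.
Deceased: Joaquin and Catalina. Their combined 2/27 is pooled and carried to generation 4.
At generation 4 (Ximena, Hugo, Beatriz, Teodoro) there are 4 shares of (2/27)/4 = 1/54 each.
Living: Ximena, Hugo, Beatriz, and Teodoro — each takes 1/54.

Beatriz 1/54; Diego 1/27; Elena 1/27; Fernando 1/9; Graciela 1/9; Hugo 1/54; Mateo 1/27; Nieves 1/3; Soledad 1/9; Teodoro 1/54; Ursula 1/9; Ximena 1/54; Yago 1/27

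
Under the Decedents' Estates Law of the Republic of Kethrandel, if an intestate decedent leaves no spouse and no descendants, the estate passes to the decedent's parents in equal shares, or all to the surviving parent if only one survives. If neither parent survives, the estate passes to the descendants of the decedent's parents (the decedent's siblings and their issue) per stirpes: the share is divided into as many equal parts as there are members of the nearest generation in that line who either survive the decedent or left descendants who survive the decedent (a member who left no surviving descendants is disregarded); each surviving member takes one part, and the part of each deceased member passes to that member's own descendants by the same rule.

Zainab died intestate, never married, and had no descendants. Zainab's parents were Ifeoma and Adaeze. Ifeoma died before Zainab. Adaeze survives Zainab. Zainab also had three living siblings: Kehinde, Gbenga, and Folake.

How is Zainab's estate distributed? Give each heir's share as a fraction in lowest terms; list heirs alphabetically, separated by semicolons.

Adaeze 1

Only one parent, Adaeze, survives, so Adaeze takes the entire estate. The siblings take nothing because a surviving parent has priority.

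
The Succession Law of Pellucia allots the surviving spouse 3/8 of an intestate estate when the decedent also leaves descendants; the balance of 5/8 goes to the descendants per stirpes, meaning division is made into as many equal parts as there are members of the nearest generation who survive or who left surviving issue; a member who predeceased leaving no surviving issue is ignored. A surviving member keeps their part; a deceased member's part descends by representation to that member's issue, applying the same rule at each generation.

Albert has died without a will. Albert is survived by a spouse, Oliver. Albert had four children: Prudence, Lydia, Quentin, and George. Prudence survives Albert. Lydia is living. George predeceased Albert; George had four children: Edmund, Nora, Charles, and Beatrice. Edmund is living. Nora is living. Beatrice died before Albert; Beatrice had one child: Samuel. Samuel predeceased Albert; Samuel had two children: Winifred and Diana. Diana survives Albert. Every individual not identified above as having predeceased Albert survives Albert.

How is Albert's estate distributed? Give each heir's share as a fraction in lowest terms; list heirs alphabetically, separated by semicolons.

Charles 5/128; Diana 5/256; Edmund 5/128; Lydia 5/32; Nora 5/128; Oliver 3/8; Prudence 5/32; Quentin 5/32; Winifred 5/256

Oliver, as surviving spouse, takes 3/8.
The remaining 5/8 passes to Albert's descendants per stirpes.
The 5/8 is divided into 4 equal shares of 5/32 among Prudence, Lydia, Quentin, George.
Prudence is living and takes 5/32.
Lydia is living and takes 5/32.
Quentin is living and takes 5/32.
George predeceased; the 5/32 allotted to George's branch passes to George's issue by representation.
The 5/32 is divided into 4 equal shares of 5/128 among Edmund, Nora, Charles, Beatrice.
Edmund is living and takes 5/128.
Nora is living and takes 5/128.
Charles is living and takes 5/128.
Beatrice predeceased; the 5/128 allotted to Beatrice's branch passes to Beatrice's issue by representation.
Samuel's line is the sole branch at this level, so the full 5/128 passes to Samuel's issue by representation.
The 5/128 is divided into 2 equal shares of 5/256 among Winifred, Diana.
Winifred is living and takes 5/256.
Diana is living and takes 5/256.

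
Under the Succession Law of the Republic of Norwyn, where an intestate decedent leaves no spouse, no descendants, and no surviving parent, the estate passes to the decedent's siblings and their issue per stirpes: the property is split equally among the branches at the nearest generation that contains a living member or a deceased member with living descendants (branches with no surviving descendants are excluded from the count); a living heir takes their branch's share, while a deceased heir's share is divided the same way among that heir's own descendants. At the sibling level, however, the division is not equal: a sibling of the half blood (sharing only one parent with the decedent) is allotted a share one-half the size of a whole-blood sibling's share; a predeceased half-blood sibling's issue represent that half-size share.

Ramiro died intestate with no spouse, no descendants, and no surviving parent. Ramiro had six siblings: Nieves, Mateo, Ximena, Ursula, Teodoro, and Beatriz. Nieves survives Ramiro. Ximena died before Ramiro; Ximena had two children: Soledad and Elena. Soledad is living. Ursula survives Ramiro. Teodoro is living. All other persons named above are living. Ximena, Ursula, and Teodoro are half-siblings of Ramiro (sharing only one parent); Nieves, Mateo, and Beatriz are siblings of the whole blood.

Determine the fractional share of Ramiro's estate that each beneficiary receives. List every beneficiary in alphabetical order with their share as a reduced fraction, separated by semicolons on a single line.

No spouse, descendants, or parent survives, so the estate passes to Ramiro's siblings per stirpes.
Half-blood siblings count for one-half the weight of whole-blood siblings at the initial division.
Dividing 1 in proportion to weights (total weight 9/2): Nieves (weight 1) → 2/9; Mateo (weight 1) → 2/9; Ximena (weight 1/2) → 1/9; Ursula (weight 1/2) → 1/9; Teodoro (weight 1/2) → 1/9; Beatriz (weight 1) → 2/9.
Nieves is living and takes 2/9.
Mateo is living and takes 2/9.
Ximena predeceased; the 1/9 allotted to Ximena's branch passes to Ximena's issue by representation.
The 1/9 is divided into 2 equal shares of 1/18 among Soledad, Elena.
Soledad is living and takes 1/18.
Elena is living and takes 1/18.
Ursula is living and takes 1/9.
Teodoro is living and takes 1/9.
Beatriz is living and takes 2/9.

Beatriz 2/9; Elena 1/18; Mateo 2/9; Nieves 2/9; Soledad 1/18; Teodoro 1/9; Ursula 1/9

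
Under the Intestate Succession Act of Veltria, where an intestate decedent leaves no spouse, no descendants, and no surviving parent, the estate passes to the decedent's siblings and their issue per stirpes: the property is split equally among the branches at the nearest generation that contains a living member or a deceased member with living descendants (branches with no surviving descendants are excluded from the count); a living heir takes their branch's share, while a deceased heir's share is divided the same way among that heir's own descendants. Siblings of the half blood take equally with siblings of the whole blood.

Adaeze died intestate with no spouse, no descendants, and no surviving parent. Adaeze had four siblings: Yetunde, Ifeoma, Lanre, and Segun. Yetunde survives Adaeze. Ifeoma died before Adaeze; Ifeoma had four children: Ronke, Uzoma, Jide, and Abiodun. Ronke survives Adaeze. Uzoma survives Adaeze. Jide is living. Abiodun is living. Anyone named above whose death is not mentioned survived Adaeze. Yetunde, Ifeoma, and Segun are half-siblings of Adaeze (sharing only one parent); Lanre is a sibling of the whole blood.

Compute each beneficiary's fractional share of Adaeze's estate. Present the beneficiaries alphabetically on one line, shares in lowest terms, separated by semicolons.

Abiodun 1/16; Jide 1/16; Lanre 1/4; Ronke 1/16; Segun 1/4; Uzoma 1/16; Yetunde 1/4

No spouse, descendants, or parent survives, so the estate passes to Adaeze's siblings per stirpes.
Half-blood and whole-blood siblings take equally under the stated rule.
The estate is divided into 4 equal shares of 1/4 among Yetunde, Ifeoma, Lanre, Segun.
Yetunde is living and takes 1/4.
Ifeoma predeceased; the 1/4 allotted to Ifeoma's branch passes to Ifeoma's issue by representation.
The 1/4 is divided into 4 equal shares of 1/16 among Ronke, Uzoma, Jide, Abiodun.
Ronke is living and takes 1/16.
Uzoma is living and takes 1/16.
Jide is living and takes 1/16.
Abiodun is living and takes 1/16.
Lanre is living and takes 1/4.
Segun is living and takes 1/4.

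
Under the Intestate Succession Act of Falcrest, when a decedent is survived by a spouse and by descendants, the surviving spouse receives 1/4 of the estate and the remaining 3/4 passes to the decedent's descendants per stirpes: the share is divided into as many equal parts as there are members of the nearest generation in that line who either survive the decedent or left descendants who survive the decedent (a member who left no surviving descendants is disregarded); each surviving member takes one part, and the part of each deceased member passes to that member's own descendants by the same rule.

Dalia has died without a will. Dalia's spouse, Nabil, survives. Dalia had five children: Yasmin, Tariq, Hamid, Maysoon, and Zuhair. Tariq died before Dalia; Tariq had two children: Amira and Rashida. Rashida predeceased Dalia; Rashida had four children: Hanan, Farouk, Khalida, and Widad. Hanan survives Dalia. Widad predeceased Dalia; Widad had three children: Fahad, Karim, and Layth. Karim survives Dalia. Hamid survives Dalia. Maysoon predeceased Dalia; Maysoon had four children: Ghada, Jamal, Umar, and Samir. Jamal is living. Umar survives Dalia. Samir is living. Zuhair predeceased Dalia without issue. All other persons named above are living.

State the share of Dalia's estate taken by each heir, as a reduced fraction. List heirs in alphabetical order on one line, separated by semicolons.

Amira 3/32; Fahad 1/128; Farouk 3/128; Ghada 3/64; Hamid 3/16; Hanan 3/128; Jamal 3/64; Karim 1/128; Khalida 3/128; Layth 1/128; Nabil 1/4; Samir 3/64; Umar 3/64; Yasmin 3/16

Nabil, as surviving spouse, takes 1/4.
The remaining 3/4 passes to Dalia's descendants per stirpes.
Zuhair left no surviving issue, so that branch lapses and is disregarded.
The 3/4 is divided into 4 equal shares of 3/16 among Yasmin, Tariq, Hamid, Maysoon.
Yasmin is living and takes 3/16.
Tariq predeceased; the 3/16 allotted to Tariq's branch passes to Tariq's issue by representation.
The 3/16 is divided into 2 equal shares of 3/32 among Amira, Rashida.
Amira is living and takes 3/32.
Rashida predeceased; the 3/32 allotted to Rashida's branch passes to Rashida's issue by representation.
The 3/32 is divided into 4 equal shares of 3/128 among Hanan, Farouk, Khalida, Widad.
Hanan is living and takes 3/128.
Farouk is living and takes 3/128.
Khalida is living and takes 3/128.
Widad predeceased; the 3/128 allotted to Widad's branch passes to Widad's issue by representation.
The 3/128 is divided into 3 equal shares of 1/128 among Fahad, Karim, Layth.
Fahad is living and takes 1/128.
Karim is living and takes 1/128.
Layth is living and takes 1/128.
Hamid is living and takes 3/16.
Maysoon predeceased; the 3/16 allotted to Maysoon's branch passes to Maysoon's issue by representation.
The 3/16 is divided into 4 equal shares of 3/64 among Ghada, Jamal, Umar, Samir.
Ghada is living and takes 3/64.
Jamal is living and takes 3/64.
Umar is living and takes 3/64.
Samir is living and takes 3/64.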